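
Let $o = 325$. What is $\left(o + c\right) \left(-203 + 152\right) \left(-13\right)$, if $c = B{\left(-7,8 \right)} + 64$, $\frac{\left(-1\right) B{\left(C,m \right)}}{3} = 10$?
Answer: $238017$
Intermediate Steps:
$B{\left(C,m \right)} = -30$ ($B{\left(C,m \right)} = \left(-3\right) 10 = -30$)
$c = 34$ ($c = -30 + 64 = 34$)
$\left(o + c\right) \left(-203 + 152\right) \left(-13\right) = \left(325 + 34\right) \left(-203 + 152\right) \left(-13\right) = 359 \left(-51\right) \left(-13\right) = \left(-18309\right) \left(-13\right) = 238017$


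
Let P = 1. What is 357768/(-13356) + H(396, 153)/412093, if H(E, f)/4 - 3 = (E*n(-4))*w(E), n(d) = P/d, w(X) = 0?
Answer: -4095375782/152886503 ≈ -26.787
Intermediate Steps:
n(d) = 1/d
H(E, f) = 12 (H(E, f) = 12 + 4*((E/(-4))*0) = 12 + 4*((E*(-1/4))*0) = 12 + 4*(-E/4*0) = 12 + 4*0 = 12 + 0 = 12)
357768/(-13356) + H(396, 153)/412093 = 357768/(-13356) + 12/412093 = 357768*(-1/13356) + 12*(1/412093) = -9938/371 + 12/412093 = -4095375782/152886503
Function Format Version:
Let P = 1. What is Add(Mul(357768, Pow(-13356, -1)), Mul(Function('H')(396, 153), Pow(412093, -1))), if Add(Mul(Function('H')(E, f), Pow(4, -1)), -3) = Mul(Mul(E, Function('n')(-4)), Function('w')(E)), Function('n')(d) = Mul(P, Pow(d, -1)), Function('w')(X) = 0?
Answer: Rational(-4095375782, 152886503) ≈ -26.787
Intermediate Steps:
Function('n')(d) = Pow(d, -1) (Function('n')(d) = Mul(1, Pow(d, -1)) = Pow(d, -1))
Function('H')(E, f) = 12 (Function('H')(E, f) = Add(12, Mul(4, Mul(Mul(E, Pow(-4, -1)), 0))) = Add(12, Mul(4, Mul(Mul(E, Rational(-1, 4)), 0))) = Add(12, Mul(4, Mul(Mul(Rational(-1, 4), E), 0))) = Add(12, Mul(4, 0)) = Add(12, 0) = 12)
Add(Mul(357768, Pow(-13356, -1)), Mul(Function('H')(396, 153), Pow(412093, -1))) = Add(Mul(357768, Pow(-13356, -1)), Mul(12, Pow(412093, -1))) = Add(Mul(357768, Rational(-1, 13356)), Mul(12, Rational(1, 412093))) = Add(Rational(-9938, 371), Rational(12, 412093)) = Rational(-4095375782, 152886503)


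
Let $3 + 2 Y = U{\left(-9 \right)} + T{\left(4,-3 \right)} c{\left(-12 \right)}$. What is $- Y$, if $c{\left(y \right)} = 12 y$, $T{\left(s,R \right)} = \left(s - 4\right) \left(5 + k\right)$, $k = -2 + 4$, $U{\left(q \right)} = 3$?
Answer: $0$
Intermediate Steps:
$k = 2$
$T{\left(s,R \right)} = -28 + 7 s$ ($T{\left(s,R \right)} = \left(s - 4\right) \left(5 + 2\right) = \left(-4 + s\right) 7 = -28 + 7 s$)
$Y = 0$ ($Y = - \frac{3}{2} + \frac{3 + \left(-28 + 7 \cdot 4\right) 12 \left(-12\right)}{2} = - \frac{3}{2} + \frac{3 + \left(-28 + 28\right) \left(-144\right)}{2} = - \frac{3}{2} + \frac{3 + 0 \left(-144\right)}{2} = - \frac{3}{2} + \frac{3 + 0}{2} = - \frac{3}{2} + \frac{1}{2} \cdot 3 = - \frac{3}{2} + \frac{3}{2} = 0$)
$- Y = \left(-1\right) 0 = 0$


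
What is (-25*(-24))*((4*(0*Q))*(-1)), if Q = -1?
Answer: 0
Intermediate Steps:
(-25*(-24))*((4*(0*Q))*(-1)) = (-25*(-24))*((4*(0*(-1)))*(-1)) = 600*((4*0)*(-1)) = 600*(0*(-1)) = 600*0 = 0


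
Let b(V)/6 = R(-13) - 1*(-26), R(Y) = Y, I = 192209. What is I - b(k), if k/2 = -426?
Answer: 192131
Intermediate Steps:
k = -852 (k = 2*(-426) = -852)
b(V) = 78 (b(V) = 6*(-13 - 1*(-26)) = 6*(-13 + 26) = 6*13 = 78)
I - b(k) = 192209 - 1*78 = 192209 - 78 = 192131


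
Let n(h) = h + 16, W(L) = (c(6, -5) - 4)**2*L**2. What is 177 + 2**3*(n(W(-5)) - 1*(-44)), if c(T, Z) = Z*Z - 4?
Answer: 58457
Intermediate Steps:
c(T, Z) = -4 + Z**2 (c(T, Z) = Z**2 - 4 = -4 + Z**2)
W(L) = 289*L**2 (W(L) = ((-4 + (-5)**2) - 4)**2*L**2 = ((-4 + 25) - 4)**2*L**2 = (21 - 4)**2*L**2 = 17**2*L**2 = 289*L**2)
n(h) = 16 + h
177 + 2**3*(n(W(-5)) - 1*(-44)) = 177 + 2**3*((16 + 289*(-5)**2) - 1*(-44)) = 177 + 8*((16 + 289*25) + 44) = 177 + 8*((16 + 7225) + 44) = 177 + 8*(7241 + 44) = 177 + 8*7285 = 177 + 58280 = 58457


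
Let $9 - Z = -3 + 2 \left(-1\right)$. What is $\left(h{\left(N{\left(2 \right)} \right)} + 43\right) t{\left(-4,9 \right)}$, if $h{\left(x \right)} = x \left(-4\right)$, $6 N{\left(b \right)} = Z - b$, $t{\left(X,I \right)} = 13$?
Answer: $455$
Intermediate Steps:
$Z = 14$ ($Z = 9 - \left(-3 + 2 \left(-1\right)\right) = 9 - \left(-3 - 2\right) = 9 - -5 = 9 + 5 = 14$)
$N{\left(b \right)} = \frac{7}{3} - \frac{b}{6}$ ($N{\left(b \right)} = \frac{14 - b}{6} = \frac{7}{3} - \frac{b}{6}$)
$h{\left(x \right)} = - 4 x$
$\left(h{\left(N{\left(2 \right)} \right)} + 43\right) t{\left(-4,9 \right)} = \left(- 4 \left(\frac{7}{3} - \frac{1}{3}\right) + 43\right) 13 = \left(\left(-4\right) 2 + 43\right) 13 = \left(-8 + 43\right) 13 = 35 \cdot 13 = 455$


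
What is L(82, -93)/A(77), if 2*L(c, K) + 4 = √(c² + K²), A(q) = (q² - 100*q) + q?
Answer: 1/847 - √15373/3388 ≈ -0.035416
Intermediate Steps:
A(q) = q² - 99*q
L(c, K) = -2 + √(K² + c²)/2 (L(c, K) = -2 + √(c² + K²)/2 = -2 + √(K² + c²)/2)
L(82, -93)/A(77) = (-2 + √((-93)² + 82²)/2)/((77*(-99 + 77))) = (-2 + √(8649 + 6724)/2)/((77*(-22))) = (-2 + √15373/2)/(-1694) = (-2 + √15373/2)*(-1/1694) = 1/847 - √15373/3388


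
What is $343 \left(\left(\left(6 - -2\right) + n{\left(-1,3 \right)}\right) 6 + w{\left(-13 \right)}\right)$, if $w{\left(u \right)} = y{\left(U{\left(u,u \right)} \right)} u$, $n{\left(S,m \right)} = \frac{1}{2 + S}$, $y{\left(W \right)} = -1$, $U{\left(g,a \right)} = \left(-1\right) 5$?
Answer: $22981$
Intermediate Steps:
$U{\left(g,a \right)} = -5$
$w{\left(u \right)} = - u$
$343 \left(\left(\left(6 - -2\right) + n{\left(-1,3 \right)}\right) 6 + w{\left(-13 \right)}\right) = 343 \left(\left(\left(6 - -2\right) + \frac{1}{2 - 1}\right) 6 - -13\right) = 343 \left(\left(\left(6 + 2\right) + 1^{-1}\right) 6 + 13\right) = 343 \left(\left(8 + 1\right) 6 + 13\right) = 343 \left(9 \cdot 6 + 13\right) = 343 \left(54 + 13\right) = 343 \cdot 67 = 22981$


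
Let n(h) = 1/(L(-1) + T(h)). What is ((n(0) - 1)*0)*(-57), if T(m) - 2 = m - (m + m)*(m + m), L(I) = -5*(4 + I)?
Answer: 0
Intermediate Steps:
L(I) = -20 - 5*I
T(m) = 2 + m - 4*m² (T(m) = 2 + (m - (m + m)*(m + m)) = 2 + (m - 2*m*2*m) = 2 + (m - 4*m²) = 2 + m - 4*m²)
n(h) = 1/(-13 + h - 4*h²) (n(h) = 1/((-20 - 5*(-1)) + (2 + h - 4*h²)) = 1/((-20 + 5) + (2 + h - 4*h²)) = 1/(-15 + (2 + h - 4*h²)) = 1/(-13 + h - 4*h²))
((n(0) - 1)*0)*(-57) = ((-1/(13 - 1*0 + 4*0²) - 1)*0)*(-57) = ((-1/(13 + 0 + 4*0) - 1)*0)*(-57) = ((-1/(13 + 0 + 0) - 1)*0)*(-57) = ((-1/13 - 1)*0)*(-57) = -14/13*0*(-57) = 0*(-57) = 0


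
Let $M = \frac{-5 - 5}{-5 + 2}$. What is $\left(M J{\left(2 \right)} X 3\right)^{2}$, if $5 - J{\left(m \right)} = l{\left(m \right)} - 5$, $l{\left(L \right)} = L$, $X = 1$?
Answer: $6400$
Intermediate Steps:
$J{\left(m \right)} = 10 - m$ ($J{\left(m \right)} = 5 - \left(m - 5\right) = 5 - \left(-5 + m\right) = 10 - m$)
$M = \frac{10}{3}$ ($M = - \frac{10}{-3} = \left(-10\right) \left(- \frac{1}{3}\right) = \frac{10}{3} \approx 3.3333$)
$\left(M J{\left(2 \right)} X 3\right)^{2} = \left(\frac{10 \left(10 - 2\right) 1}{3} \cdot 3\right)^{2} = \left(\frac{10 \cdot 8 \cdot 1}{3} \cdot 3\right)^{2} = \left(\frac{10}{3} \cdot 8 \cdot 3\right)^{2} = \left(\frac{80}{3} \cdot 3\right)^{2} = 80^{2} = 6400$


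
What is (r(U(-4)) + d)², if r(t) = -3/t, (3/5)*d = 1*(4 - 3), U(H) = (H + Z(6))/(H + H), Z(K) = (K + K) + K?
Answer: 5041/441 ≈ 11.431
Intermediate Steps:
Z(K) = 3*K (Z(K) = 2*K + K = 3*K)
U(H) = (18 + H)/(2*H) (U(H) = (H + 3*6)/(H + H) = (H + 18)/((2*H)) = (18 + H)*(1/(2*H)) = (18 + H)/(2*H))
d = 5/3 (d = 5*(1*(4 - 3))/3 = 5*(1*1)/3 = (5/3)*1 = 5/3 ≈ 1.6667)
(r(U(-4)) + d)² = (-3*(-8/(18 - 4)) + 5/3)² = (-3/((½)*(-¼)*14) + 5/3)² = (-3/(-7/4) + 5/3)² = (-3*(-4/7) + 5/3)² = (12/7 + 5/3)² = (71/21)² = 5041/441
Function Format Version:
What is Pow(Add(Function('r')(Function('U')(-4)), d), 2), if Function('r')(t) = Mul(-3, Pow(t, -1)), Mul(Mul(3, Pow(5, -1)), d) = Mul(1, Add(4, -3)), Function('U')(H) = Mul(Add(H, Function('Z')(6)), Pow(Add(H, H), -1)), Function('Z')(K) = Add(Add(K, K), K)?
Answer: Rational(5041, 441) ≈ 11.431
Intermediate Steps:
Function('Z')(K) = Mul(3, K) (Function('Z')(K) = Add(Mul(2, K), K) = Mul(3, K))
Function('U')(H) = Mul(Rational(1, 2), Pow(H, -1), Add(18, H)) (Function('U')(H) = Mul(Add(H, Mul(3, 6)), Pow(Add(H, H), -1)) = Mul(Add(H, 18), Pow(Mul(2, H), -1)) = Mul(Add(18, H), Mul(Rational(1, 2), Pow(H, -1))) = Mul(Rational(1, 2), Pow(H, -1), Add(18, H)))
d = Rational(5, 3) (d = Mul(Rational(5, 3), Mul(1, Add(4, -3))) = Mul(Rational(5, 3), Mul(1, 1)) = Mul(Rational(5, 3), 1) = Rational(5, 3) ≈ 1.6667)
Pow(Add(Function('r')(Function('U')(-4)), d), 2) = Pow(Add(Mul(-3, Pow(Mul(Rational(1, 2), Pow(-4, -1), Add(18, -4)), -1)), Rational(5, 3)), 2) = Pow(Add(Mul(-3, Pow(Mul(Rational(1, 2), Rational(-1, 4), 14), -1)), Rational(5, 3)), 2) = Pow(Add(Mul(-3, Pow(Rational(-7, 4), -1)), Rational(5, 3)), 2) = Pow(Add(Mul(-3, Rational(-4, 7)), Rational(5, 3)), 2) = Pow(Add(Rational(12, 7), Rational(5, 3)), 2) = Pow(Rational(71, 21), 2) = Rational(5041, 441)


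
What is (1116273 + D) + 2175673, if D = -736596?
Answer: 2555350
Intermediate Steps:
(1116273 + D) + 2175673 = (1116273 - 736596) + 2175673 = 379677 + 2175673 = 2555350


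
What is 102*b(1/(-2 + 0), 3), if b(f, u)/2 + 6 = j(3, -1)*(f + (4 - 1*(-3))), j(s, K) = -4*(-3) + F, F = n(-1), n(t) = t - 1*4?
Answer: 8058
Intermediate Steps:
n(t) = -4 + t (n(t) = t - 4 = -4 + t)
F = -5 (F = -4 - 1 = -5)
j(s, K) = 7 (j(s, K) = -4*(-3) - 5 = 12 - 5 = 7)
b(f, u) = 86 + 14*f (b(f, u) = -12 + 2*(7*(f + (4 - 1*(-3)))) = -12 + 2*(7*(f + (4 + 3))) = -12 + 2*(7*(f + 7)) = -12 + 2*(7*(7 + f)) = -12 + 2*(49 + 7*f) = -12 + (98 + 14*f) = 86 + 14*f)
102*b(1/(-2 + 0), 3) = 102*(86 + 14/(-2 + 0)) = 102*(86 + 14/(-2)) = 102*(86 + 14*(-1/2)) = 102*(86 - 7) = 102*79 = 8058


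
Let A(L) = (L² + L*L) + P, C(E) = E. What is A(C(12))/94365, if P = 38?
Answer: 326/94365 ≈ 0.0034547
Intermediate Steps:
A(L) = 38 + 2*L² (A(L) = (L² + L*L) + 38 = (L² + L²) + 38 = 2*L² + 38 = 38 + 2*L²)
A(C(12))/94365 = (38 + 2*12²)/94365 = (38 + 2*144)*(1/94365) = (38 + 288)*(1/94365) = 326*(1/94365) = 326/94365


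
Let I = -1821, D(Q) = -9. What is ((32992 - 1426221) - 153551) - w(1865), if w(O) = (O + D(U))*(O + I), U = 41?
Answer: -1628444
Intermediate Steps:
w(O) = (-1821 + O)*(-9 + O) (w(O) = (O - 9)*(O - 1821) = (-9 + O)*(-1821 + O) = (-1821 + O)*(-9 + O))
((32992 - 1426221) - 153551) - w(1865) = ((32992 - 1426221) - 153551) - (16389 + 1865**2 - 1830*1865) = (-1393229 - 153551) - (16389 + 3478225 - 3412950) = -1546780 - 1*81664 = -1546780 - 81664 = -1628444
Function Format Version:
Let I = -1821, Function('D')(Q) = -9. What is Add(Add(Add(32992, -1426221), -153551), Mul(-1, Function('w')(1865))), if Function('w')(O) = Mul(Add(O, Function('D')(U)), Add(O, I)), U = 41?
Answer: -1628444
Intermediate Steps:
Function('w')(O) = Mul(Add(-1821, O), Add(-9, O)) (Function('w')(O) = Mul(Add(O, -9), Add(O, -1821)) = Mul(Add(-9, O), Add(-1821, O)) = Mul(Add(-1821, O), Add(-9, O)))
Add(Add(Add(32992, -1426221), -153551), Mul(-1, Function('w')(1865))) = Add(Add(Add(32992, -1426221), -153551), Mul(-1, Add(16389, Pow(1865, 2), Mul(-1830, 1865)))) = Add(Add(-1393229, -153551), Mul(-1, Add(16389, 3478225, -3412950))) = Add(-1546780, Mul(-1, 81664)) = Add(-1546780, -81664) = -1628444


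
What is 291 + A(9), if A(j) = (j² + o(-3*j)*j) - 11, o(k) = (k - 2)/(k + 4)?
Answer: 8564/23 ≈ 372.35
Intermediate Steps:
o(k) = (-2 + k)/(4 + k)
A(j) = -11 + j² + j*(-2 - 3*j)/(4 - 3*j) (A(j) = (j² + ((-2 - 3*j)/(4 - 3*j))*j) - 11 = (j² + j*(-2 - 3*j)/(4 - 3*j)) - 11 = -11 + j² + j*(-2 - 3*j)/(4 - 3*j))
291 + A(9) = 291 + (44 - 1*9² - 31*9 + 3*9³)/(-4 + 3*9) = 291 + (44 - 1*81 - 279 + 3*729)/(-4 + 27) = 291 + (44 - 81 - 279 + 2187)/23 = 291 + (1/23)*1871 = 291 + 1871/23 = 8564/23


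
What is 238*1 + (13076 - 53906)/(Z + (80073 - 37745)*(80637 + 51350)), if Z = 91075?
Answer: 443222373396/1862278937 ≈ 238.00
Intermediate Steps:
238*1 + (13076 - 53906)/(Z + (80073 - 37745)*(80637 + 51350)) = 238*1 + (13076 - 53906)/(91075 + (80073 - 37745)*(80637 + 51350)) = 238 - 40830/(91075 + 42328*131987) = 238 - 40830/(91075 + 5586745736) = 238 - 40830/5586836811 = 238 - 40830*1/5586836811 = 238 - 13610/1862278937 = 443222373396/1862278937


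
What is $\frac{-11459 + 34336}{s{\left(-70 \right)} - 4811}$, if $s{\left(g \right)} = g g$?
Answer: $\frac{22877}{89} \approx 257.04$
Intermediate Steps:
$s{\left(g \right)} = g^{2}$
$\frac{-11459 + 34336}{s{\left(-70 \right)} - 4811} = \frac{-11459 + 34336}{\left(-70\right)^{2} - 4811} = \frac{22877}{4900 - 4811} = \frac{22877}{89}$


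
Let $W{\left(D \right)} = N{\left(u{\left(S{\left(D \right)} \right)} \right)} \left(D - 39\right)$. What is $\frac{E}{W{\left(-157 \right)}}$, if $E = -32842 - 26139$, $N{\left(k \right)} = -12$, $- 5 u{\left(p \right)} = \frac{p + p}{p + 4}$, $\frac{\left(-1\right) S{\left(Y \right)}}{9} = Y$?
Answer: $- \frac{58981}{2352} \approx -25.077$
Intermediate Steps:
$S{\left(Y \right)} = - 9 Y$
$u{\left(p \right)} = - \frac{2 p}{5 \left(4 + p\right)}$ ($u{\left(p \right)} = - \frac{\left(p + p\right) \frac{1}{p + 4}}{5} = - \frac{2 p \frac{1}{4 + p}}{5} = - \frac{2 p}{5 \left(4 + p\right)}$)
$W{\left(D \right)} = 468 - 12 D$ ($W{\left(D \right)} = - 12 \left(D - 39\right) = - 12 \left(-39 + D\right) = 468 - 12 D$)
$E = -58981$ ($E = -32842 - 26139 = -58981$)
$\frac{E}{W{\left(-157 \right)}} = - \frac{58981}{468 - -1884} = - \frac{58981}{468 + 1884} = - \frac{58981}{2352}$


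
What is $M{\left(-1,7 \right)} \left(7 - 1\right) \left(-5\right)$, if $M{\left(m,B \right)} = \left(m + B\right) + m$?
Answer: $-150$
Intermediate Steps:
$M{\left(m,B \right)} = B + 2 m$ ($M{\left(m,B \right)} = \left(B + m\right) + m = B + 2 m$)
$M{\left(-1,7 \right)} \left(7 - 1\right) \left(-5\right) = \left(7 + 2 \left(-1\right)\right) \left(7 - 1\right) \left(-5\right) = \left(7 - 2\right) 6 \left(-5\right) = 5 \left(-30\right) = -150$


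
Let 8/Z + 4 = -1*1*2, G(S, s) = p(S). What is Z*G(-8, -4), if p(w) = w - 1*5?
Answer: 52/3 ≈ 17.333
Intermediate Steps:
p(w) = -5 + w (p(w) = w - 5 = -5 + w)
G(S, s) = -5 + S
Z = -4/3 (Z = 8/(-4 - 1*1*2) = 8/(-4 - 1*2) = 8/(-4 - 2) = 8/(-6) = 8*(-⅙) = -4/3 ≈ -1.3333)
Z*G(-8, -4) = -4*(-5 - 8)/3 = -4/3*(-13) = 52/3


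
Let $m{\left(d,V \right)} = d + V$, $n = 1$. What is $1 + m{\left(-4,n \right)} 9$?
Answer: $-26$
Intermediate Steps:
$m{\left(d,V \right)} = V + d$
$1 + m{\left(-4,n \right)} 9 = 1 + \left(1 - 4\right) 9 = 1 - 27 = -26$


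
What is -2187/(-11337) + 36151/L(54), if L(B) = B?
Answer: 136653995/204066 ≈ 669.66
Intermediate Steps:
-2187/(-11337) + 36151/L(54) = -2187/(-11337) + 36151/54 = -2187*(-1/11337) + 36151*(1/54) = 729/3779 + 36151/54 = 136653995/204066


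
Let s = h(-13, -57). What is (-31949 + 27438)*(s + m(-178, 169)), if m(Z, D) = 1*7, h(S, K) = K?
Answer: 225550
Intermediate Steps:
s = -57
m(Z, D) = 7
(-31949 + 27438)*(s + m(-178, 169)) = (-31949 + 27438)*(-57 + 7) = -4511*(-50) = 225550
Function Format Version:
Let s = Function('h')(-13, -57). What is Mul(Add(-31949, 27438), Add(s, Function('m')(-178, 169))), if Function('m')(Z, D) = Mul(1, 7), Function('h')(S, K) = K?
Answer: 225550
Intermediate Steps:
s = -57
Function('m')(Z, D) = 7
Mul(Add(-31949, 27438), Add(s, Function('m')(-178, 169))) = Mul(Add(-31949, 27438), Add(-57, 7)) = Mul(-4511, -50) = 225550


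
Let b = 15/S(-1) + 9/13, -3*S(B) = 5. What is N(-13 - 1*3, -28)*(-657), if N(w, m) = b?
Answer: 70956/13 ≈ 5458.2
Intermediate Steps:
S(B) = -5/3 (S(B) = -1/3*5 = -5/3)
b = -108/13 (b = 15/(-5/3) + 9/13 = 15*(-3/5) + 9*(1/13) = -9 + 9/13 = -108/13 ≈ -8.3077)
N(w, m) = -108/13
N(-13 - 1*3, -28)*(-657) = -108/13*(-657) = 70956/13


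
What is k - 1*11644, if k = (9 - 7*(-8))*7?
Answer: -11189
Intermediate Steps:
k = 455 (k = (9 + 56)*7 = 65*7 = 455)
k - 1*11644 = 455 - 1*11644 = 455 - 11644 = -11189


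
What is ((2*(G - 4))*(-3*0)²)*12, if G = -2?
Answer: 0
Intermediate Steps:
((2*(G - 4))*(-3*0)²)*12 = ((2*(-2 - 4))*(-3*0)²)*12 = ((2*(-6))*0²)*12 = -12*0*12 = 0*12 = 0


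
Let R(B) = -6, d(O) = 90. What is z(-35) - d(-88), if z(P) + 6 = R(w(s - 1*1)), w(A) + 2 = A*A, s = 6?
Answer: -102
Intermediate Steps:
w(A) = -2 + A² (w(A) = -2 + A*A = -2 + A²)
z(P) = -12 (z(P) = -6 - 6 = -12)
z(-35) - d(-88) = -12 - 1*90 = -12 - 90 = -102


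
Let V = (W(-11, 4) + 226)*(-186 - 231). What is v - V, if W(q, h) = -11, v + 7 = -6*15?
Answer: 89558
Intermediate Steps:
v = -97 (v = -7 - 6*15 = -7 - 90 = -97)
V = -89655 (V = (-11 + 226)*(-186 - 231) = 215*(-417) = -89655)
v - V = -97 - 1*(-89655) = -97 + 89655 = 89558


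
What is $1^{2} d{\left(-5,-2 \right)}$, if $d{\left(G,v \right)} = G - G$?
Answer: $0$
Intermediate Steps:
$d{\left(G,v \right)} = 0$
$1^{2} d{\left(-5,-2 \right)} = 1^{2} \cdot 0 = 1 \cdot 0 = 0$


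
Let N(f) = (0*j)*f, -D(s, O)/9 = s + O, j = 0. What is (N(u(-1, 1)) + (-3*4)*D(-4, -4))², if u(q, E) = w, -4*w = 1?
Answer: 746496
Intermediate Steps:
w = -¼ (w = -¼*1 = -¼ ≈ -0.25000)
u(q, E) = -¼
D(s, O) = -9*O - 9*s (D(s, O) = -9*(s + O) = -9*(O + s) = -9*O - 9*s)
N(f) = 0 (N(f) = (0*0)*f = 0*f = 0)
(N(u(-1, 1)) + (-3*4)*D(-4, -4))² = (0 + (-3*4)*(-9*(-4) - 9*(-4)))² = (0 - 12*(36 + 36))² = (0 - 12*72)² = (0 - 864)² = (-864)² = 746496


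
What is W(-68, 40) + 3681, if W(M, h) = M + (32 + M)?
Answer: 3577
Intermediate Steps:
W(M, h) = 32 + 2*M
W(-68, 40) + 3681 = (32 + 2*(-68)) + 3681 = (32 - 136) + 3681 = -104 + 3681 = 3577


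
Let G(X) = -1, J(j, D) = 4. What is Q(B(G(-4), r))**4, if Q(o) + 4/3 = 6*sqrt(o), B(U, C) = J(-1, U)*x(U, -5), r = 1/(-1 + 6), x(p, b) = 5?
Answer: 42612736/81 - 415744*sqrt(5)/9 ≈ 4.2279e+5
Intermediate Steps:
r = 1/5 ≈ 0.20000
B(U, C) = 20 (B(U, C) = 4*5 = 20)
Q(o) = -4/3 + 6*sqrt(o)
Q(B(G(-4), r))**4 = (-4/3 + 6*sqrt(20))**4 = (-4/3 + 6*(2*sqrt(5)))**4 = (-4/3 + 12*sqrt(5))**4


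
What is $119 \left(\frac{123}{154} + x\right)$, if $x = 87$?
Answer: $\frac{229857}{22} \approx 10448.0$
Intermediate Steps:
$119 \left(\frac{123}{154} + x\right) = 119 \left(\frac{123}{154} + 87\right) = 119 \cdot \frac{13521}{154} = \frac{229857}{22}$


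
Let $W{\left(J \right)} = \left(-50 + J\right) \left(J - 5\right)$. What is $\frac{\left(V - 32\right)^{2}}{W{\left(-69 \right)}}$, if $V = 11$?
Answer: $\frac{63}{1258} \approx 0.050079$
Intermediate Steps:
$W{\left(J \right)} = \left(-50 + J\right) \left(-5 + J\right)$
$\frac{\left(V - 32\right)^{2}}{W{\left(-69 \right)}} = \frac{\left(11 - 32\right)^{2}}{250 + \left(-69\right)^{2} - -3795} = \frac{\left(-21\right)^{2}}{250 + 4761 + 3795} = \frac{441}{8806} = 441 \cdot \frac{1}{8806} = \frac{63}{1258}$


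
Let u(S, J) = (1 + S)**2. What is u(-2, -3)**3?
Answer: 1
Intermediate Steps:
u(-2, -3)**3 = ((1 - 2)**2)**3 = ((-1)**2)**3 = 1**3 = 1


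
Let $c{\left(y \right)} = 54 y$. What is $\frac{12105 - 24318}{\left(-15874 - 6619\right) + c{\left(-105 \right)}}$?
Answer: $\frac{12213}{28163} \approx 0.43365$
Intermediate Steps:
$\frac{12105 - 24318}{\left(-15874 - 6619\right) + c{\left(-105 \right)}} = \frac{12105 - 24318}{\left(-15874 - 6619\right) + 54 \left(-105\right)} = - \frac{12213}{-22493 - 5670} = - \frac{12213}{-28163} = \left(-12213\right) \left(- \frac{1}{28163}\right) = \frac{12213}{28163}$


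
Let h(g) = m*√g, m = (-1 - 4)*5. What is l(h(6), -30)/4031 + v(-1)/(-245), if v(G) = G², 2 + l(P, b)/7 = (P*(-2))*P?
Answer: -12869961/987595 ≈ -13.032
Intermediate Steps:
m = -25 (m = -5*5 = -25)
h(g) = -25*√g
l(P, b) = -14 - 14*P² (l(P, b) = -14 + 7*((P*(-2))*P) = -14 + 7*((-2*P)*P) = -14 + 7*(-2*P²) = -14 - 14*P²)
l(h(6), -30)/4031 + v(-1)/(-245) = (-14 - 14*(-25*√6)²)/4031 + (-1)²/(-245) = (-14 - 14*3750)*(1/4031) + 1*(-1/245) = (-14 - 52500)*(1/4031) - 1/245 = -52514*1/4031 - 1/245 = -52514/4031 - 1/245 = -12869961/987595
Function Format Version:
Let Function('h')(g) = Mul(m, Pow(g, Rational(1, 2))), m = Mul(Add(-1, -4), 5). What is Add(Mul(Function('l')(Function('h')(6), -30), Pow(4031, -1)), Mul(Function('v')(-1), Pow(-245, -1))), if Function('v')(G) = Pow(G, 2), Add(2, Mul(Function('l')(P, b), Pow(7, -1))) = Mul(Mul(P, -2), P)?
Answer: Rational(-12869961, 987595) ≈ -13.032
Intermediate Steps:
m = -25 (m = Mul(-5, 5) = -25)
Function('h')(g) = Mul(-25, Pow(g, Rational(1, 2)))
Function('l')(P, b) = Add(-14, Mul(-14, Pow(P, 2))) (Function('l')(P, b) = Add(-14, Mul(7, Mul(Mul(P, -2), P))) = Add(-14, Mul(7, Mul(Mul(-2, P), P))) = Add(-14, Mul(7, Mul(-2, Pow(P, 2)))) = Add(-14, Mul(-14, Pow(P, 2))))
Add(Mul(Function('l')(Function('h')(6), -30), Pow(4031, -1)), Mul(Function('v')(-1), Pow(-245, -1))) = Add(Mul(Add(-14, Mul(-14, Pow(Mul(-25, Pow(6, Rational(1, 2))), 2))), Pow(4031, -1)), Mul(Pow(-1, 2), Pow(-245, -1))) = Add(Mul(Add(-14, Mul(-14, 3750)), Rational(1, 4031)), Mul(1, Rational(-1, 245))) = Add(Mul(Add(-14, -52500), Rational(1, 4031)), Rational(-1, 245)) = Add(Mul(-52514, Rational(1, 4031)), Rational(-1, 245)) = Add(Rational(-52514, 4031), Rational(-1, 245)) = Rational(-12869961, 987595)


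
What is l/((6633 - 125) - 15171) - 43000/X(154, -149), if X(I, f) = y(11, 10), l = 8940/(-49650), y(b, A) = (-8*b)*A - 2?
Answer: 308251328918/6322733865 ≈ 48.753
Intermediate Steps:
y(b, A) = -2 - 8*A*b (y(b, A) = -8*A*b - 2 = -2 - 8*A*b)
l = -298/1655 (l = 8940*(-1/49650) = -298/1655 ≈ -0.18006)
X(I, f) = -882 (X(I, f) = -2 - 8*10*11 = -2 - 880 = -882)
l/((6633 - 125) - 15171) - 43000/X(154, -149) = -298/(1655*((6633 - 125) - 15171)) - 43000/(-882) = -298/(1655*(6508 - 15171)) - 43000*(-1/882) = -298/1655/(-8663) + 21500/441 = -298/1655*(-1/8663) + 21500/441 = 298/14337265 + 21500/441 = 308251328918/6322733865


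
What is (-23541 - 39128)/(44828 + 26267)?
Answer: -62669/71095 ≈ -0.88148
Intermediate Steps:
(-23541 - 39128)/(44828 + 26267) = -62669/71095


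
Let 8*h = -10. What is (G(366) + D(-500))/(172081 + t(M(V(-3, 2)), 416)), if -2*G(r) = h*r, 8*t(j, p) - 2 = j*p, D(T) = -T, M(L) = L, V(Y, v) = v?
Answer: 2915/688741 ≈ 0.0042324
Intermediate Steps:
h = -5/4 (h = (⅛)*(-10) = -5/4 ≈ -1.2500)
t(j, p) = ¼ + j*p/8 (t(j, p) = ¼ + (j*p)/8 = ¼ + j*p/8)
G(r) = 5*r/8 (G(r) = -(-5)*r/8 = 5*r/8)
(G(366) + D(-500))/(172081 + t(M(V(-3, 2)), 416)) = ((5/8)*366 - 1*(-500))/(172081 + (¼ + (⅛)*2*416)) = (915/4 + 500)/(172081 + (¼ + 104)) = 2915/(4*(172081 + 417/4)) = 2915/(4*(688741/4)) = (2915/4)*(4/688741) = 2915/688741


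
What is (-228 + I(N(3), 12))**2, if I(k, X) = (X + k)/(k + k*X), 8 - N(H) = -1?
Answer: 78943225/1521 ≈ 51902.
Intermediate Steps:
N(H) = 9 (N(H) = 8 - 1*(-1) = 8 + 1 = 9)
I(k, X) = (X + k)/(k + X*k)
(-228 + I(N(3), 12))**2 = (-228 + (12 + 9)/(9*(1 + 12)))**2 = (-228 + (1/9)*21/13)**2 = (-228 + (1/9)*(1/13)*21)**2 = (-228 + 7/39)**2 = (-8885/39)**2 = 78943225/1521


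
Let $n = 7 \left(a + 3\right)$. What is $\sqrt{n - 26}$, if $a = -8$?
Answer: $i \sqrt{61} \approx 7.8102 i$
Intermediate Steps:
$n = -35$ ($n = 7 \left(-8 + 3\right) = 7 \left(-5\right) = -35$)
$\sqrt{n - 26} = \sqrt{-35 - 26} = \sqrt{-61} = i \sqrt{61}$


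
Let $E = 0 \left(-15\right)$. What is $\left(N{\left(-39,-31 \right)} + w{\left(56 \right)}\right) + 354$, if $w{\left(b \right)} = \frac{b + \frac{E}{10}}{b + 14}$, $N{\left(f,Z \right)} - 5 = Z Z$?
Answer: $\frac{6604}{5} \approx 1320.8$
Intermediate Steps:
$E = 0$
$N{\left(f,Z \right)} = 5 + Z^{2}$ ($N{\left(f,Z \right)} = 5 + Z Z = 5 + Z^{2}$)
$w{\left(b \right)} = \frac{b}{14 + b}$ ($w{\left(b \right)} = \frac{b + \frac{0}{10}}{b + 14} = \frac{b + 0 \cdot \frac{1}{10}}{14 + b} = \frac{b + 0}{14 + b} = \frac{b}{14 + b}$)
$\left(N{\left(-39,-31 \right)} + w{\left(56 \right)}\right) + 354 = \left(\left(5 + \left(-31\right)^{2}\right) + \frac{56}{14 + 56}\right) + 354 = \left(\left(5 + 961\right) + \frac{56}{70}\right) + 354 = \left(966 + 56 \cdot \frac{1}{70}\right) + 354 = \left(966 + \frac{4}{5}\right) + 354 = \frac{4834}{5} + 354 = \frac{6604}{5}$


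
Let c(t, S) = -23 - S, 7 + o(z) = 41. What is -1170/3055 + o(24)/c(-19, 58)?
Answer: -3056/3807 ≈ -0.80273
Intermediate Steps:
o(z) = 34 (o(z) = -7 + 41 = 34)
-1170/3055 + o(24)/c(-19, 58) = -1170/3055 + 34/(-23 - 1*58) = -1170*1/3055 + 34/(-23 - 58) = -18/47 + 34/(-81) = -18/47 + 34*(-1/81) = -18/47 - 34/81 = -3056/3807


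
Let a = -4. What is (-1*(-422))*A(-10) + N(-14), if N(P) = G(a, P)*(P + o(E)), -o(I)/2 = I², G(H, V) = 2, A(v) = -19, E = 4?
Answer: -8110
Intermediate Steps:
o(I) = -2*I²
N(P) = -64 + 2*P (N(P) = 2*(P - 2*4²) = 2*(P - 2*16) = 2*(P - 32) = 2*(-32 + P) = -64 + 2*P)
(-1*(-422))*A(-10) + N(-14) = -1*(-422)*(-19) + (-64 + 2*(-14)) = 422*(-19) + (-64 - 28) = -8018 - 92 = -8110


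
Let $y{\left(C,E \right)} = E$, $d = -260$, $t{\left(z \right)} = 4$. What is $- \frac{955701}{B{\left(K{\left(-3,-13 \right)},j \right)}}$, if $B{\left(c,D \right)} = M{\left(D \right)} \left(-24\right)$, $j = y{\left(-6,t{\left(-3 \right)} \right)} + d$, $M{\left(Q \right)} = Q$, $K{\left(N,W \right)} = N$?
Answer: $- \frac{318567}{2048} \approx -155.55$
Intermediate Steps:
$j = -256$ ($j = 4 - 260 = -256$)
$B{\left(c,D \right)} = - 24 D$ ($B{\left(c,D \right)} = D \left(-24\right) = - 24 D$)
$- \frac{955701}{B{\left(K{\left(-3,-13 \right)},j \right)}} = - \frac{955701}{\left(-24\right) \left(-256\right)} = - \frac{955701}{6144} = \left(-955701\right) \frac{1}{6144} = - \frac{318567}{2048}$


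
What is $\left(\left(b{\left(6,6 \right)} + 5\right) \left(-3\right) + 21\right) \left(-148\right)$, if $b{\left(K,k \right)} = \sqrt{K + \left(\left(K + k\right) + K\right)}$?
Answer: $-888 + 888 \sqrt{6} \approx 1287.1$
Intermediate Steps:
$b{\left(K,k \right)} = \sqrt{k + 3 K}$ ($b{\left(K,k \right)} = \sqrt{K + \left(k + 2 K\right)} = \sqrt{k + 3 K}$)
$\left(\left(b{\left(6,6 \right)} + 5\right) \left(-3\right) + 21\right) \left(-148\right) = \left(\left(\sqrt{6 + 3 \cdot 6} + 5\right) \left(-3\right) + 21\right) \left(-148\right) = \left(\left(\sqrt{6 + 18} + 5\right) \left(-3\right) + 21\right) \left(-148\right) = \left(\left(\sqrt{24} + 5\right) \left(-3\right) + 21\right) \left(-148\right) = \left(\left(2 \sqrt{6} + 5\right) \left(-3\right) + 21\right) \left(-148\right) = \left(\left(5 + 2 \sqrt{6}\right) \left(-3\right) + 21\right) \left(-148\right) = \left(\left(-15 - 6 \sqrt{6}\right) + 21\right) \left(-148\right) = \left(6 - 6 \sqrt{6}\right) \left(-148\right) = -888 + 888 \sqrt{6}$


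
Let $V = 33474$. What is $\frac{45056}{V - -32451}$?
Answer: $\frac{45056}{65925} \approx 0.68344$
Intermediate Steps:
$\frac{45056}{V - -32451} = \frac{45056}{33474 - -32451} = \frac{45056}{33474 + 32451} = \frac{45056}{65925}$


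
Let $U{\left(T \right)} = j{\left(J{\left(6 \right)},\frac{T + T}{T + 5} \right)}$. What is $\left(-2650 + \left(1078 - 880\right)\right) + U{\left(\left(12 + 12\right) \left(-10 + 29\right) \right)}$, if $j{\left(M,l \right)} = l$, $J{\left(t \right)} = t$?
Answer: $- \frac{1129460}{461} \approx -2450.0$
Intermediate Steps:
$U{\left(T \right)} = \frac{2 T}{5 + T}$ ($U{\left(T \right)} = \frac{T + T}{T + 5} = \frac{2 T}{5 + T}$)
$\left(-2650 + \left(1078 - 880\right)\right) + U{\left(\left(12 + 12\right) \left(-10 + 29\right) \right)} = \left(-2650 + \left(1078 - 880\right)\right) + \frac{2 \left(12 + 12\right) \left(-10 + 29\right)}{5 + \left(12 + 12\right) \left(-10 + 29\right)} = \left(-2650 + \left(1078 - 880\right)\right) + \frac{2 \cdot 24 \cdot 19}{5 + 24 \cdot 19} = \left(-2650 + 198\right) + 2 \cdot 456 \frac{1}{5 + 456} = -2452 + 2 \cdot 456 \cdot \frac{1}{461} = -2452 + \frac{912}{461} = - \frac{1129460}{461}$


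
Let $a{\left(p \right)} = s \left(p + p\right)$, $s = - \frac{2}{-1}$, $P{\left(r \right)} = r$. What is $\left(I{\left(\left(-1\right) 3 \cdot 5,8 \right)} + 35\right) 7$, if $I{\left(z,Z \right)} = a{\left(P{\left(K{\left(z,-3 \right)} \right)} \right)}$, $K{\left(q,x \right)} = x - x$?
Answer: $245$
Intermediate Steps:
$K{\left(q,x \right)} = 0$
$s = 2$ ($s = \left(-2\right) \left(-1\right) = 2$)
$a{\left(p \right)} = 4 p$ ($a{\left(p \right)} = 2 \left(p + p\right) = 2 \cdot 2 p = 4 p$)
$I{\left(z,Z \right)} = 0$ ($I{\left(z,Z \right)} = 4 \cdot 0 = 0$)
$\left(I{\left(\left(-1\right) 3 \cdot 5,8 \right)} + 35\right) 7 = \left(0 + 35\right) 7 = 35 \cdot 7 = 245$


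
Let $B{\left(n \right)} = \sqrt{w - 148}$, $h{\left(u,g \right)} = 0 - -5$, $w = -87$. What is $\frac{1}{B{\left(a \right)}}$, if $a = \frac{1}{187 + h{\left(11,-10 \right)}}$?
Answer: $- \frac{i \sqrt{235}}{235} \approx - 0.065233 i$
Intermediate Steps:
$h{\left(u,g \right)} = 5$ ($h{\left(u,g \right)} = 0 + 5 = 5$)
$a = \frac{1}{192}$ ($a = \frac{1}{187 + 5} = \frac{1}{192} \approx 0.0052083$)
$B{\left(n \right)} = i \sqrt{235}$ ($B{\left(n \right)} = \sqrt{-87 - 148} = \sqrt{-235} = i \sqrt{235}$)
$\frac{1}{B{\left(a \right)}} = \frac{1}{i \sqrt{235}} = - \frac{i \sqrt{235}}{235}$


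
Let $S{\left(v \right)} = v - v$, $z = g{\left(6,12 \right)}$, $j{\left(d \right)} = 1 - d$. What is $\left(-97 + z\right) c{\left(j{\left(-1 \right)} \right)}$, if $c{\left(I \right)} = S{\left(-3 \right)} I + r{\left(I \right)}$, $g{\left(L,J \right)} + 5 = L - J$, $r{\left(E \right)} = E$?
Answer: $-216$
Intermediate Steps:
$g{\left(L,J \right)} = -5 + L - J$ ($g{\left(L,J \right)} = -5 - \left(J - L\right) = -5 + L - J$)
$z = -11$ ($z = -5 + 6 - 12 = -11$)
$S{\left(v \right)} = 0$
$c{\left(I \right)} = I$ ($c{\left(I \right)} = 0 I + I = 0 + I = I$)
$\left(-97 + z\right) c{\left(j{\left(-1 \right)} \right)} = \left(-97 - 11\right) \left(1 - -1\right) = - 108 \left(1 + 1\right) = \left(-108\right) 2 = -216$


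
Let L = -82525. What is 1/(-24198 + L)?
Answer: -1/106723 ≈ -9.3701e-6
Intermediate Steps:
1/(-24198 + L) = 1/(-24198 - 82525) = 1/(-106723) = -1/106723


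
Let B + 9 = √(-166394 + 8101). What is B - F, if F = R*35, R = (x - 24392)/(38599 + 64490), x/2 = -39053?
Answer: 126649/4909 + I*√158293 ≈ 25.799 + 397.86*I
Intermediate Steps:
x = -78106 (x = 2*(-39053) = -78106)
B = -9 + I*√158293 (B = -9 + √(-166394 + 8101) = -9 + √(-158293) = -9 + I*√158293 ≈ -9.0 + 397.86*I)
R = -34166/34363 (R = (-78106 - 24392)/(38599 + 64490) = -102498/103089 = -102498*1/103089 = -34166/34363 ≈ -0.99427)
F = -170830/4909 (F = -34166/34363*35 = -170830/4909 ≈ -34.799)
B - F = (-9 + I*√158293) - 1*(-170830/4909) = (-9 + I*√158293) + 170830/4909 = 126649/4909 + I*√158293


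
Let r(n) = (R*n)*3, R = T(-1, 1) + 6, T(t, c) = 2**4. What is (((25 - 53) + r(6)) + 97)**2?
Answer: 216225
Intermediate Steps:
T(t, c) = 16
R = 22 (R = 16 + 6 = 22)
r(n) = 66*n (r(n) = (22*n)*3 = 66*n)
(((25 - 53) + r(6)) + 97)**2 = (((25 - 53) + 66*6) + 97)**2 = ((-28 + 396) + 97)**2 = (368 + 97)**2 = 465**2 = 216225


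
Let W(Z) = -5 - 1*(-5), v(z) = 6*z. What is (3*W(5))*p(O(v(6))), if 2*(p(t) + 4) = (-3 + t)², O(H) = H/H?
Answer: 0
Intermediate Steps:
W(Z) = 0 (W(Z) = -5 + 5 = 0)
O(H) = 1
p(t) = -4 + (-3 + t)²/2
(3*W(5))*p(O(v(6))) = (3*0)*(-4 + (-3 + 1)²/2) = 0*(-4 + (½)*(-2)²) = 0*(-4 + (½)*4) = 0*(-4 + 2) = 0*(-2) = 0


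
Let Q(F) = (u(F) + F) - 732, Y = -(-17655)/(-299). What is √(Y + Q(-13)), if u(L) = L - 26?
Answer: I*√75369229/299 ≈ 29.035*I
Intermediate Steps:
u(L) = -26 + L
Y = -17655/299 (Y = -(-17655)*(-1)/299 = -107*165/299 = -17655/299 ≈ -59.047)
Q(F) = -758 + 2*F (Q(F) = ((-26 + F) + F) - 732 = (-26 + 2*F) - 732 = -758 + 2*F)
√(Y + Q(-13)) = √(-17655/299 + (-758 + 2*(-13))) = √(-17655/299 + (-758 - 26)) = √(-17655/299 - 784) = √(-252071/299) = I*√75369229/299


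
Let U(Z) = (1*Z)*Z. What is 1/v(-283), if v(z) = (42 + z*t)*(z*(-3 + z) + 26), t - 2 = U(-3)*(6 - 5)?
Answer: -1/248640444 ≈ -4.0219e-9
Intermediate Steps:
U(Z) = Z² (U(Z) = Z*Z = Z²)
t = 11 (t = 2 + (-3)²*(6 - 5) = 2 + 9*1 = 2 + 9 = 11)
v(z) = (26 + z*(-3 + z))*(42 + 11*z) (v(z) = (42 + z*11)*(z*(-3 + z) + 26) = (42 + 11*z)*(26 + z*(-3 + z)) = (26 + z*(-3 + z))*(42 + 11*z))
1/v(-283) = 1/(1092 + 9*(-283)² + 11*(-283)³ + 160*(-283)) = 1/(1092 + 9*80089 + 11*(-22665187) - 45280) = 1/(1092 + 720801 - 249317057 - 45280) = 1/(-248640444) = -1/248640444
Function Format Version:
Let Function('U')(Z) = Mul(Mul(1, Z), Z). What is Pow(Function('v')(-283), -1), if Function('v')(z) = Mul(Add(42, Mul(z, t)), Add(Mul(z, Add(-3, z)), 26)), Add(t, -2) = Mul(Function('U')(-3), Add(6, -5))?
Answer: Rational(-1, 248640444) ≈ -4.0219e-9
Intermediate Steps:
Function('U')(Z) = Pow(Z, 2) (Function('U')(Z) = Mul(Z, Z) = Pow(Z, 2))
t = 11 (t = Add(2, Mul(Pow(-3, 2), Add(6, -5))) = Add(2, Mul(9, 1)) = Add(2, 9) = 11)
Function('v')(z) = Mul(Add(26, Mul(z, Add(-3, z))), Add(42, Mul(11, z))) (Function('v')(z) = Mul(Add(42, Mul(z, 11)), Add(Mul(z, Add(-3, z)), 26)) = Mul(Add(42, Mul(11, z)), Add(26, Mul(z, Add(-3, z)))) = Mul(Add(26, Mul(z, Add(-3, z))), Add(42, Mul(11, z))))
Pow(Function('v')(-283), -1) = Pow(Add(1092, Mul(9, Pow(-283, 2)), Mul(11, Pow(-283, 3)), Mul(160, -283)), -1) = Pow(Add(1092, Mul(9, 80089), Mul(11, -22665187), -45280), -1) = Pow(Add(1092, 720801, -249317057, -45280), -1) = Pow(-248640444, -1) = Rational(-1, 248640444)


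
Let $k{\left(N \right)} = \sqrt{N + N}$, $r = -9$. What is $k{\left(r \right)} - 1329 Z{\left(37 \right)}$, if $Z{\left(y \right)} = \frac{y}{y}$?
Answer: $-1329 + 3 i \sqrt{2} \approx -1329.0 + 4.2426 i$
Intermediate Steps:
$Z{\left(y \right)} = 1$
$k{\left(N \right)} = \sqrt{2} \sqrt{N}$ ($k{\left(N \right)} = \sqrt{2 N} = \sqrt{2} \sqrt{N}$)
$k{\left(r \right)} - 1329 Z{\left(37 \right)} = \sqrt{2} \sqrt{-9} - 1329 = \sqrt{2} \cdot 3 i - 1329 = 3 i \sqrt{2} - 1329 = -1329 + 3 i \sqrt{2}$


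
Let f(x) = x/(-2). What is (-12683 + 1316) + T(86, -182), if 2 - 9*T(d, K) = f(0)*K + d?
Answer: -34129/3 ≈ -11376.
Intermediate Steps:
f(x) = -x/2 (f(x) = x*(-1/2) = -x/2)
T(d, K) = 2/9 - d/9 (T(d, K) = 2/9 - ((-1/2*0)*K + d)/9 = 2/9 - (0*K + d)/9 = 2/9 - (0 + d)/9 = 2/9 - d/9)
(-12683 + 1316) + T(86, -182) = (-12683 + 1316) + (2/9 - 1/9*86) = -11367 + (2/9 - 86/9) = -11367 - 28/3 = -34129/3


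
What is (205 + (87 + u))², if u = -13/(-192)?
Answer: 3144629929/36864 ≈ 85304.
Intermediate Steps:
u = 13/192 (u = -13*(-1/192) = 13/192 ≈ 0.067708)
(205 + (87 + u))² = (205 + (87 + 13/192))² = (205 + 16717/192)² = (56077/192)² = 3144629929/36864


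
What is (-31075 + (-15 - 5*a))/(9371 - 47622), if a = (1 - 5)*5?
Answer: 30990/38251 ≈ 0.81017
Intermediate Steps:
a = -20 (a = -4*5 = -20)
(-31075 + (-15 - 5*a))/(9371 - 47622) = (-31075 + (-15 - 5*(-20)))/(9371 - 47622) = (-31075 + (-15 + 100))/(-38251) = (-31075 + 85)*(-1/38251) = -30990*(-1/38251) = 30990/38251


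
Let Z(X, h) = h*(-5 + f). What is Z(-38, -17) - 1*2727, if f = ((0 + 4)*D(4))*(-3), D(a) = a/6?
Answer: -2506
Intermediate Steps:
D(a) = a/6 (D(a) = a*(⅙) = a/6)
f = -8 (f = ((0 + 4)*((⅙)*4))*(-3) = (4*(⅔))*(-3) = (8/3)*(-3) = -8)
Z(X, h) = -13*h (Z(X, h) = h*(-5 - 8) = h*(-13) = -13*h)
Z(-38, -17) - 1*2727 = -13*(-17) - 1*2727 = 221 - 2727 = -2506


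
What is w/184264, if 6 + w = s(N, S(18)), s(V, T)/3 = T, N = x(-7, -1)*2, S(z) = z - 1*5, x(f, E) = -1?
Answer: 33/184264 ≈ 0.00017909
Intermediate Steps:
S(z) = -5 + z (S(z) = z - 5 = -5 + z)
N = -2 (N = -1*2 = -2)
s(V, T) = 3*T
w = 33 (w = -6 + 3*(-5 + 18) = -6 + 3*13 = -6 + 39 = 33)
w/184264 = 33/184264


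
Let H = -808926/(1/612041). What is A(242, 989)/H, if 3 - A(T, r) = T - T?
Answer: -1/165031959322 ≈ -6.0594e-12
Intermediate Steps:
A(T, r) = 3 (A(T, r) = 3 - (T - T) = 3 - 1*0 = 3 + 0 = 3)
H = -495095877966 (H = -808926/1/612041 = -808926*612041 = -495095877966)
A(242, 989)/H = 3/(-495095877966) = 3*(-1/495095877966) = -1/165031959322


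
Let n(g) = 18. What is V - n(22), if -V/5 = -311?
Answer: 1537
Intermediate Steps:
V = 1555 (V = -5*(-311) = 1555)
V - n(22) = 1555 - 1*18 = 1555 - 18 = 1537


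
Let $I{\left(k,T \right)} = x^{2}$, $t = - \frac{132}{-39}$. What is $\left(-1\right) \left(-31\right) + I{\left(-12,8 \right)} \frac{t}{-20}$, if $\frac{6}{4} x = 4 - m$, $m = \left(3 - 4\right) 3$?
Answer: $\frac{15979}{585} \approx 27.315$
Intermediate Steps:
$m = -3$ ($m = \left(-1\right) 3 = -3$)
$t = \frac{44}{13}$ ($t = \left(-132\right) \left(- \frac{1}{39}\right) = \frac{44}{13} \approx 3.3846$)
$x = \frac{14}{3}$ ($x = \frac{2 \left(4 - -3\right)}{3} = \frac{2 \left(4 + 3\right)}{3} = \frac{2}{3} \cdot 7 = \frac{14}{3} \approx 4.6667$)
$I{\left(k,T \right)} = \frac{196}{9}$ ($I{\left(k,T \right)} = \left(\frac{14}{3}\right)^{2} = \frac{196}{9}$)
$\left(-1\right) \left(-31\right) + I{\left(-12,8 \right)} \frac{t}{-20} = \left(-1\right) \left(-31\right) + \frac{196 \frac{44}{13 \left(-20\right)}}{9} = 31 + \frac{196 \cdot \frac{44}{13} \left(- \frac{1}{20}\right)}{9} = 31 + \frac{196}{9} \left(- \frac{11}{65}\right) = 31 - \frac{2156}{585} = \frac{15979}{585}$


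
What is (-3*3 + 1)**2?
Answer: 64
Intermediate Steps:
(-3*3 + 1)**2 = (-9 + 1)**2 = (-8)**2 = 64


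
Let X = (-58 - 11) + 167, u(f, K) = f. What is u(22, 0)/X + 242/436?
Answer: 8327/10682 ≈ 0.77954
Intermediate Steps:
X = 98 (X = -69 + 167 = 98)
u(22, 0)/X + 242/436 = 22/98 + 242/436 = 22*(1/98) + 242*(1/436) = 11/49 + 121/218 = 8327/10682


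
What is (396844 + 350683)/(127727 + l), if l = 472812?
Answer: 747527/600539 ≈ 1.2448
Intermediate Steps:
(396844 + 350683)/(127727 + l) = (396844 + 350683)/(127727 + 472812) = 747527/600539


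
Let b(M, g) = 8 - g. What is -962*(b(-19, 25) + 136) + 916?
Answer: -113562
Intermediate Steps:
-962*(b(-19, 25) + 136) + 916 = -962*((8 - 1*25) + 136) + 916 = -962*((8 - 25) + 136) + 916 = -962*(-17 + 136) + 916 = -962*119 + 916 = -114478 + 916 = -113562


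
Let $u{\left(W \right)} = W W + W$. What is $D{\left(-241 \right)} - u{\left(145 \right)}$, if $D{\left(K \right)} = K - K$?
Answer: $-21170$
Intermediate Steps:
$D{\left(K \right)} = 0$
$u{\left(W \right)} = W + W^{2}$ ($u{\left(W \right)} = W^{2} + W = W + W^{2}$)
$D{\left(-241 \right)} - u{\left(145 \right)} = 0 - 145 \left(1 + 145\right) = 0 - 145 \cdot 146 = 0 - 21170 = -21170$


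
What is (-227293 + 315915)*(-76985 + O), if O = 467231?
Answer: 34584381012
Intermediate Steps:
(-227293 + 315915)*(-76985 + O) = (-227293 + 315915)*(-76985 + 467231) = 88622*390246 = 34584381012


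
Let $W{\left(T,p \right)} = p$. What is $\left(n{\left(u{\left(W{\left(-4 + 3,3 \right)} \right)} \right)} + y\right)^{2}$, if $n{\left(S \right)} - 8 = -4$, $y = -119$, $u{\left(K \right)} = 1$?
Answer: $13225$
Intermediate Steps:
$n{\left(S \right)} = 4$ ($n{\left(S \right)} = 8 - 4 = 4$)
$\left(n{\left(u{\left(W{\left(-4 + 3,3 \right)} \right)} \right)} + y\right)^{2} = \left(4 - 119\right)^{2} = \left(-115\right)^{2} = 13225$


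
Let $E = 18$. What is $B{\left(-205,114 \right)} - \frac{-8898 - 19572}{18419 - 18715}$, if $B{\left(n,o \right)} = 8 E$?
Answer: $\frac{7077}{148} \approx 47.818$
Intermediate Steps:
$B{\left(n,o \right)} = 144$ ($B{\left(n,o \right)} = 8 \cdot 18 = 144$)
$B{\left(-205,114 \right)} - \frac{-8898 - 19572}{18419 - 18715} = 144 - \frac{-8898 - 19572}{18419 - 18715} = 144 - - \frac{28470}{-296} = 144 - \left(-28470\right) \left(- \frac{1}{296}\right) = 144 - \frac{14235}{148} = \frac{7077}{148}$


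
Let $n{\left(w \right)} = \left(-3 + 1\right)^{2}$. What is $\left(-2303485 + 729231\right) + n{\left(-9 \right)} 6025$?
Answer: $-1550154$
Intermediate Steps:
$n{\left(w \right)} = 4$ ($n{\left(w \right)} = \left(-2\right)^{2} = 4$)
$\left(-2303485 + 729231\right) + n{\left(-9 \right)} 6025 = \left(-2303485 + 729231\right) + 4 \cdot 6025 = -1574254 + 24100 = -1550154$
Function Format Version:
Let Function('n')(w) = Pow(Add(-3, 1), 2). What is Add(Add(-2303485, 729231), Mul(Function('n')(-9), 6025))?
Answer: -1550154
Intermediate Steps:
Function('n')(w) = 4 (Function('n')(w) = Pow(-2, 2) = 4)
Add(Add(-2303485, 729231), Mul(Function('n')(-9), 6025)) = Add(Add(-2303485, 729231), Mul(4, 6025)) = Add(-1574254, 24100) = -1550154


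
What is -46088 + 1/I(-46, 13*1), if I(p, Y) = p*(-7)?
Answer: -14840335/322 ≈ -46088.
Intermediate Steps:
I(p, Y) = -7*p
-46088 + 1/I(-46, 13*1) = -46088 + 1/(-7*(-46)) = -46088 + 1/322 = -14840335/322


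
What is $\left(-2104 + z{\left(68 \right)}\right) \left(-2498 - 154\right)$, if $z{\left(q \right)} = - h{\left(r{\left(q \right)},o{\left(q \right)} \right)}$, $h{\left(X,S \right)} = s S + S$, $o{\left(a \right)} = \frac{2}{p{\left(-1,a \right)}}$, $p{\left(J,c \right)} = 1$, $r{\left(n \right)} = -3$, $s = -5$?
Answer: $5558592$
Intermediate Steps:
$o{\left(a \right)} = 2$ ($o{\left(a \right)} = \frac{2}{1} = 2 \cdot 1 = 2$)
$h{\left(X,S \right)} = - 4 S$ ($h{\left(X,S \right)} = - 5 S + S = - 4 S$)
$z{\left(q \right)} = 8$ ($z{\left(q \right)} = - \left(-4\right) 2 = \left(-1\right) \left(-8\right) = 8$)
$\left(-2104 + z{\left(68 \right)}\right) \left(-2498 - 154\right) = \left(-2104 + 8\right) \left(-2498 - 154\right) = \left(-2096\right) \left(-2652\right) = 5558592$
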